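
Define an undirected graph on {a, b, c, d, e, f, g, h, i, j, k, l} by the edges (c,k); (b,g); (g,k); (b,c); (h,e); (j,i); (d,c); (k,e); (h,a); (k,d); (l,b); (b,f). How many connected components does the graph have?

Component: {i, j}
Component: {a, b, c, d, e, f, g, h, k, l}

2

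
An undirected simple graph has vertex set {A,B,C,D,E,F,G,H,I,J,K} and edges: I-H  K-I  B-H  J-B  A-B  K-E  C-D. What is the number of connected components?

Component: {F}
Component: {G}
Component: {C, D}
Component: {A, B, E, H, I, J, K}

4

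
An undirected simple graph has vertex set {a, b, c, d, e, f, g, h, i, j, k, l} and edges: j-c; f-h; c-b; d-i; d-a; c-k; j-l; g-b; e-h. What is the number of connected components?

3

Component: {a, d, i}
Component: {e, f, h}
Component: {b, c, g, j, k, l}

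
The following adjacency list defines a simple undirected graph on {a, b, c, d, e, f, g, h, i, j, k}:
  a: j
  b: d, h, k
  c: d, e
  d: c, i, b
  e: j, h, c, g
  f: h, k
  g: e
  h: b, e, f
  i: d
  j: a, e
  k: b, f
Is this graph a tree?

No

The graph has 11 vertices and 12 edges.
Connected but with 12 > 10 edges, so it has a cycle and is not a tree.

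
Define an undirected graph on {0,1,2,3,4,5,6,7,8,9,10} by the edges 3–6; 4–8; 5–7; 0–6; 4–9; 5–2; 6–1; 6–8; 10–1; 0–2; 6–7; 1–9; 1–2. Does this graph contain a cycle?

|V| = 11, |E| = 13, number of components = 1.
One cycle is 1-9-4-8-6-1.

Yes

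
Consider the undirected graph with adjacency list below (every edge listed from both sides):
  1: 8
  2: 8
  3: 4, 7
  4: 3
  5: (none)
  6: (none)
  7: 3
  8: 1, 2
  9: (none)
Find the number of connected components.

5

Component: {5}
Component: {6}
Component: {9}
Component: {1, 2, 8}
Component: {3, 4, 7}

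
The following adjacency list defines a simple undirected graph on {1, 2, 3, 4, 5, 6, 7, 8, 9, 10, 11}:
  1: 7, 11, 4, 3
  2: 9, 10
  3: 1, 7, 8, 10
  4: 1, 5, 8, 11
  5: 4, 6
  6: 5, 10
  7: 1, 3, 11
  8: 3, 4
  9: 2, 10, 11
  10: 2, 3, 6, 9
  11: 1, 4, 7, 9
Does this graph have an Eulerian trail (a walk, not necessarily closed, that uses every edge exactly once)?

Yes

Degrees: 1:4, 2:2, 3:4, 4:4, 5:2, 6:2, 7:3, 8:2, 9:3, 10:4, 11:4
Odd-degree vertices: 7, 9 (2 total).
The non-isolated vertices are connected and exactly 2 have odd degree, so an Eulerian trail exists (from 7 to 9).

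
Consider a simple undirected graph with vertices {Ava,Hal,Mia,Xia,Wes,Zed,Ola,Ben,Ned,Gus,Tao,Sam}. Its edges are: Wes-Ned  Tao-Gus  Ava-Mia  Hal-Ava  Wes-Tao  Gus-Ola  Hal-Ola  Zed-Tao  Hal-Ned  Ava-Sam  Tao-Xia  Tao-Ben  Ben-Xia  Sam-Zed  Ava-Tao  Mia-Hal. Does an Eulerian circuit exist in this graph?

Yes

Degrees: Ava:4, Hal:4, Mia:2, Xia:2, Wes:2, Zed:2, Ola:2, Ben:2, Ned:2, Gus:2, Tao:6, Sam:2
Every vertex has even degree and the edges form a single connected piece, so an Eulerian circuit exists.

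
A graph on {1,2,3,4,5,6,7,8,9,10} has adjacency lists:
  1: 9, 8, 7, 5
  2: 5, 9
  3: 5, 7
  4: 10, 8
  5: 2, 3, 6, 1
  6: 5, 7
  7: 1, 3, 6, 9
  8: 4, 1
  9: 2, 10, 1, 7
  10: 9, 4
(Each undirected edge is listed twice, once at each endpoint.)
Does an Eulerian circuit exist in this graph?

Degrees: 1:4, 2:2, 3:2, 4:2, 5:4, 6:2, 7:4, 8:2, 9:4, 10:2
Every vertex has even degree and the edges form a single connected piece, so an Eulerian circuit exists.

Yes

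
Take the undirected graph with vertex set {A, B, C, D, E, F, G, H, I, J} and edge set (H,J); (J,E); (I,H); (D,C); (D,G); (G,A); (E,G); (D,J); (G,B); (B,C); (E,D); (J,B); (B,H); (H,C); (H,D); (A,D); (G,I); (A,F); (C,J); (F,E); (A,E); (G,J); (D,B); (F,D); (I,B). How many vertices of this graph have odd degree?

Degrees: A:4, B:6, C:4, D:8, E:5, F:3, G:6, H:5, I:3, J:6
Odd-degree vertices: E, F, H, I.

4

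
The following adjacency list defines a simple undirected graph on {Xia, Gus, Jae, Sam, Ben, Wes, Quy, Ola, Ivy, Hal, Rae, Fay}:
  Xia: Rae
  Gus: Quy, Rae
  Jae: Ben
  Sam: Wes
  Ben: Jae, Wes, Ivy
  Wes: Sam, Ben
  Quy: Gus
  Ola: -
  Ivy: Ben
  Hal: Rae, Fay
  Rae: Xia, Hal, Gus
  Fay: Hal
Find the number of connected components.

Component: {Ola}
Component: {Jae, Sam, Ben, Wes, Ivy}
Component: {Xia, Gus, Quy, Hal, Rae, Fay}

3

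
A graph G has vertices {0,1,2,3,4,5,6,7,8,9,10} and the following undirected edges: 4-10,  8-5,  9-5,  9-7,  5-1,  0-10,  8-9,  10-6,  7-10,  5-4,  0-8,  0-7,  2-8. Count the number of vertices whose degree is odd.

Degrees: 0:3, 1:1, 2:1, 3:0, 4:2, 5:4, 6:1, 7:3, 8:4, 9:3, 10:4
Odd-degree vertices: 0, 1, 2, 6, 7, 9.

6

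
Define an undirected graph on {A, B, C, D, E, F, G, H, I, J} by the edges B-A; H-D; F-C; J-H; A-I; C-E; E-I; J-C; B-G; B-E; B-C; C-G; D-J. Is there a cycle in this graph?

Yes

The graph has 10 vertices, 13 edges, and 1 connected component.
One cycle is J-H-D-J.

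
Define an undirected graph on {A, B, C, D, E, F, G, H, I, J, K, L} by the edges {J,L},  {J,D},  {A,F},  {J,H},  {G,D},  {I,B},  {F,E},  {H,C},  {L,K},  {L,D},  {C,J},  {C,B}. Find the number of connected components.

2

Component: {A, E, F}
Component: {B, C, D, G, H, I, J, K, L}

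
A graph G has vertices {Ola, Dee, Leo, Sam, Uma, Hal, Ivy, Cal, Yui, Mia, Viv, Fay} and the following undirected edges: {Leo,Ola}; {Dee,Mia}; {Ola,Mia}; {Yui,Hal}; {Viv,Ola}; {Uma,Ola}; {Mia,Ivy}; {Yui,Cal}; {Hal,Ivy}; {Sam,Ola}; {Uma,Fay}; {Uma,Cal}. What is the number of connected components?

Component: {Ola, Dee, Leo, Sam, Uma, Hal, Ivy, Cal, Yui, Mia, Viv, Fay}

1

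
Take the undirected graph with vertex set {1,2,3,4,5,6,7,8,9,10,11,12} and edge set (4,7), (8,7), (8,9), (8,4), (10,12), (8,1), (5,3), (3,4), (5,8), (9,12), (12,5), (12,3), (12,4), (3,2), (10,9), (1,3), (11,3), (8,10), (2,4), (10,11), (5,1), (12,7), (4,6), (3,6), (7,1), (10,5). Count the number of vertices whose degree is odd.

Degrees: 1:4, 2:2, 3:7, 4:6, 5:5, 6:2, 7:4, 8:6, 9:3, 10:5, 11:2, 12:6
Odd-degree vertices: 3, 5, 9, 10.

4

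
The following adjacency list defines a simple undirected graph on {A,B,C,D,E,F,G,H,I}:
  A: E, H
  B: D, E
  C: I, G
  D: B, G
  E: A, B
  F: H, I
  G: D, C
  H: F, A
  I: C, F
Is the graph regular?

Yes

Degrees: A:2, B:2, C:2, D:2, E:2, F:2, G:2, H:2, I:2
All degrees equal 2; the graph is regular.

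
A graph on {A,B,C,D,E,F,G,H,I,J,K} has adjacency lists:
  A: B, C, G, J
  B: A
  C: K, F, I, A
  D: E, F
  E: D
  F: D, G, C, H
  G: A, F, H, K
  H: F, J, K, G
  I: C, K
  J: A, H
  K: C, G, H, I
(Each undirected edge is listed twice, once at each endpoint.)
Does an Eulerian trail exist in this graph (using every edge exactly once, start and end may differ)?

Degrees: A:4, B:1, C:4, D:2, E:1, F:4, G:4, H:4, I:2, J:2, K:4
Odd-degree vertices: B, E (2 total).
The non-isolated vertices are connected and exactly 2 have odd degree, so an Eulerian trail exists (from B to E).

Yes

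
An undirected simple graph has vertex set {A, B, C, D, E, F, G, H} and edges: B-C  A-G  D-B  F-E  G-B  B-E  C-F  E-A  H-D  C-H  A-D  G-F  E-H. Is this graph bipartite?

Partition the vertices as {C, D, E, G} vs {A, B, F, H}. Each listed edge has one endpoint in each part, so the graph is bipartite.

Yes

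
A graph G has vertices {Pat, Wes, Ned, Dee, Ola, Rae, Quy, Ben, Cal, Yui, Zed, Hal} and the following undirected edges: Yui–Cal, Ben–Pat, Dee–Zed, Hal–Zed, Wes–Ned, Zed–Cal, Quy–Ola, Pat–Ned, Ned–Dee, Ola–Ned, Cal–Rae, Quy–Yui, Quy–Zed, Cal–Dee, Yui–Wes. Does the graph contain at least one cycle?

Yes

|V| = 12, |E| = 15, number of components = 1.
One cycle is Ned-Dee-Cal-Yui-Quy-Ola-Ned.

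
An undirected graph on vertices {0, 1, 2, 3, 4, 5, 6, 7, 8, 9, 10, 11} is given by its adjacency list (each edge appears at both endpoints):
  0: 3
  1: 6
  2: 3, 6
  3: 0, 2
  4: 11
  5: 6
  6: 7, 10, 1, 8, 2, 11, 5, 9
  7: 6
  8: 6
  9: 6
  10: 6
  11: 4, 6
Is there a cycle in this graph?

No

The graph has 12 vertices, 11 edges, and 1 connected component.
A forest on 12 vertices with 1 component has exactly 11 edges, which matches — so no cycle.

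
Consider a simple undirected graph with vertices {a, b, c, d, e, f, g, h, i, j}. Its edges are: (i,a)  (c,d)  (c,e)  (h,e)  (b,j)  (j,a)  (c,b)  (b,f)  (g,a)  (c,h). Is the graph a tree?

|V| = 10, |E| = 10.
Connected but with 10 > 9 edges, so it has a cycle and is not a tree.

No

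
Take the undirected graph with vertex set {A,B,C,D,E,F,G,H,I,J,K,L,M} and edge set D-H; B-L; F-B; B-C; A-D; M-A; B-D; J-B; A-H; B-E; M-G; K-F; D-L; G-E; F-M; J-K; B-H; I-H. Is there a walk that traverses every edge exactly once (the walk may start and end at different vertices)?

Degrees: A:3, B:7, C:1, D:4, E:2, F:3, G:2, H:4, I:1, J:2, K:2, L:2, M:3
Odd-degree vertices: A, B, C, F, I, M (6 total).
With 6 odd-degree vertices (more than two), no single trail can use every edge.

No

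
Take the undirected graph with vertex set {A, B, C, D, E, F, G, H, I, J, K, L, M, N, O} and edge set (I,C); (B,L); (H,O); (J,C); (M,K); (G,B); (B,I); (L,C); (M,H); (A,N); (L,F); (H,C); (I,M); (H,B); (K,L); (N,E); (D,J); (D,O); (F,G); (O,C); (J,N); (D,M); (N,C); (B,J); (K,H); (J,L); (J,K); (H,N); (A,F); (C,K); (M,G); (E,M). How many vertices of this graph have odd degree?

10

Degrees: A:2, B:5, C:7, D:3, E:2, F:3, G:3, H:6, I:3, J:6, K:5, L:5, M:6, N:5, O:3
Odd-degree vertices: B, C, D, F, G, I, K, L, N, O.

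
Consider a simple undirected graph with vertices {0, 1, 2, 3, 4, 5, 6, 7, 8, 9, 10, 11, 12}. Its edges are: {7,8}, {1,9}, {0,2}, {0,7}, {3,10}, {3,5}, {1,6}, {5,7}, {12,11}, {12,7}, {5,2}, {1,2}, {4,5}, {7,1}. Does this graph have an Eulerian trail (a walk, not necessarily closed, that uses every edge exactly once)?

No

Degrees: 0:2, 1:4, 2:3, 3:2, 4:1, 5:4, 6:1, 7:5, 8:1, 9:1, 10:1, 11:1, 12:2
Odd-degree vertices: 2, 4, 6, 7, 8, 9, 10, 11 (8 total).
An Eulerian trail requires 0 or 2 odd-degree vertices; here there are 8.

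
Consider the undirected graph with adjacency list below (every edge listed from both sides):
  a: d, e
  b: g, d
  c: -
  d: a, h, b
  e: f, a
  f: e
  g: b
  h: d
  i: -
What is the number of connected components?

3

Component: {c}
Component: {i}
Component: {a, b, d, e, f, g, h}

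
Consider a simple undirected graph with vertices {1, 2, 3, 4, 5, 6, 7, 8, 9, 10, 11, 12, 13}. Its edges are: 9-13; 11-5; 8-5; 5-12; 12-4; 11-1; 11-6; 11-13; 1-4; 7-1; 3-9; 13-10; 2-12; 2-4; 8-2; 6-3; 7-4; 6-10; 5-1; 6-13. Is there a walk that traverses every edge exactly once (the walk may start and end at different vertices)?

Degrees: 1:4, 2:3, 3:2, 4:4, 5:4, 6:4, 7:2, 8:2, 9:2, 10:2, 11:4, 12:3, 13:4
Odd-degree vertices: 2, 12 (2 total).
With 2 odd-degree vertices and all edges in one connected piece, an Eulerian trail exists (from 2 to 12).

Yes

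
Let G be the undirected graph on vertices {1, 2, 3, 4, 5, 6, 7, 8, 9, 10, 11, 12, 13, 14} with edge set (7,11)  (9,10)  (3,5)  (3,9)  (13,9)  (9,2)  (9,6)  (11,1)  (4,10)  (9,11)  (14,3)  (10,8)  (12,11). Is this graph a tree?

The graph has 14 vertices and 13 edges.
Connected and |E| = |V| - 1, which characterizes a tree.

Yes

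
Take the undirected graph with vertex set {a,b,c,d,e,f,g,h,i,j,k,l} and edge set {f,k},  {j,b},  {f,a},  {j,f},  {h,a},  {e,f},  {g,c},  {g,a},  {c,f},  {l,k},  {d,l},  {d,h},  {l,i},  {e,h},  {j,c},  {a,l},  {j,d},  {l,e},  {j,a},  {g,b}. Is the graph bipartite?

f-j-a-f is an odd cycle (length 3), and a bipartite graph can contain only even cycles.

No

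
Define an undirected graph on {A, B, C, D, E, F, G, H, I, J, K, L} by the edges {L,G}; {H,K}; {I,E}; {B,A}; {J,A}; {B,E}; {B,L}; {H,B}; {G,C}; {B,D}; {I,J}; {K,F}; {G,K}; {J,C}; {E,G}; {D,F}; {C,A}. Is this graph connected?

Yes

Starting from A and exploring outward reaches every vertex (A, J, C, B, I, G, L, H, D, E, K, F); the graph is connected.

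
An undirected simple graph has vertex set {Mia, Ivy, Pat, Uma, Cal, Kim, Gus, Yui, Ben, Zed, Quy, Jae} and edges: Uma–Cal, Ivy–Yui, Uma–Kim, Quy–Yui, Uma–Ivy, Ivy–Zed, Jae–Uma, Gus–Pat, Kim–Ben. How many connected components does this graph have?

Component: {Mia}
Component: {Pat, Gus}
Component: {Ivy, Uma, Cal, Kim, Yui, Ben, Zed, Quy, Jae}

3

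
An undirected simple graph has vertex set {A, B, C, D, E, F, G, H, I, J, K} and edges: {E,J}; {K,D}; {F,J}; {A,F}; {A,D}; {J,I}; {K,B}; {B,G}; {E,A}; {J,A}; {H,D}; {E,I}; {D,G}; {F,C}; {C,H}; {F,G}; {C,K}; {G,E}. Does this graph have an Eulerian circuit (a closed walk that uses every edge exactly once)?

No

Degrees: A:4, B:2, C:3, D:4, E:4, F:4, G:4, H:2, I:2, J:4, K:3
C, K have odd degree; an Eulerian circuit needs every degree to be even, so none exists.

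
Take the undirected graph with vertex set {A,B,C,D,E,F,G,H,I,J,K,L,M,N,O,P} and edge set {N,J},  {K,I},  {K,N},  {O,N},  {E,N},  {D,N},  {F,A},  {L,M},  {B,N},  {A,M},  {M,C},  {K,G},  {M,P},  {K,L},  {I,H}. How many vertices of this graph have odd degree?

Degrees: A:2, B:1, C:1, D:1, E:1, F:1, G:1, H:1, I:2, J:1, K:4, L:2, M:4, N:6, O:1, P:1
Odd-degree vertices: B, C, D, E, F, G, H, J, O, P.

10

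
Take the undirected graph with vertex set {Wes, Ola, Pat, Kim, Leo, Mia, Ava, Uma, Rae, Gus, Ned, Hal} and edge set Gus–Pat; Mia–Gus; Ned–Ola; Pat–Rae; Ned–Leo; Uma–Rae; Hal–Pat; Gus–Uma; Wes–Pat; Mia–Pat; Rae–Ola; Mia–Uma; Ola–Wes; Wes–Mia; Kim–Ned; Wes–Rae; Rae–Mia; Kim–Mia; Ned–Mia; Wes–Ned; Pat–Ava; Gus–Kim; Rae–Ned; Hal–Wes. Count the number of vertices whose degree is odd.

Degrees: Wes:6, Ola:3, Pat:6, Kim:3, Leo:1, Mia:7, Ava:1, Uma:3, Rae:6, Gus:4, Ned:6, Hal:2
Odd-degree vertices: Ola, Kim, Leo, Mia, Ava, Uma.

6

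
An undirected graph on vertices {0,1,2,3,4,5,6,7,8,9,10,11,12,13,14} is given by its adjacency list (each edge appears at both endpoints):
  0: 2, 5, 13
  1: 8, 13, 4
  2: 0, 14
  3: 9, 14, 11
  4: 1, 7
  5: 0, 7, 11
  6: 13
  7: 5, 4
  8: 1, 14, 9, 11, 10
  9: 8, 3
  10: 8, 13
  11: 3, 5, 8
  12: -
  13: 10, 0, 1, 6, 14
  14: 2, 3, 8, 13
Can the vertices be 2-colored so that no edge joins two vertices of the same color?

A valid 2-coloring puts {2, 3, 4, 5, 8, 12, 13} on one side and {0, 1, 6, 7, 9, 10, 11, 14} on the other; every edge crosses between the two sides.

Yes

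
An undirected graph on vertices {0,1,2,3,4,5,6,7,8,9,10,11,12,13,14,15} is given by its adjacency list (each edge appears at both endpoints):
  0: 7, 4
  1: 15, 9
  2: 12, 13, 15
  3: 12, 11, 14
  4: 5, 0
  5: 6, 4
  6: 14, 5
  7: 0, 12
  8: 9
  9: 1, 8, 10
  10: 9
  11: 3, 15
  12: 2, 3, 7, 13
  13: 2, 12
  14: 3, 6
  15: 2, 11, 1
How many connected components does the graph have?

1

Component: {0, 1, 2, 3, 4, 5, 6, 7, 8, 9, 10, 11, 12, 13, 14, 15}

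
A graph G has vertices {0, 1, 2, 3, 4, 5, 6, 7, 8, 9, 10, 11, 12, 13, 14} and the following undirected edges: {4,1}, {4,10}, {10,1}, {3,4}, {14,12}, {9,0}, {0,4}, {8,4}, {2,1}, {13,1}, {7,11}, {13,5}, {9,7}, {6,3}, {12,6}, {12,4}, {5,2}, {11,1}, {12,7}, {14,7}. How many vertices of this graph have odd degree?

Degrees: 0:2, 1:5, 2:2, 3:2, 4:6, 5:2, 6:2, 7:4, 8:1, 9:2, 10:2, 11:2, 12:4, 13:2, 14:2
Odd-degree vertices: 1, 8.

2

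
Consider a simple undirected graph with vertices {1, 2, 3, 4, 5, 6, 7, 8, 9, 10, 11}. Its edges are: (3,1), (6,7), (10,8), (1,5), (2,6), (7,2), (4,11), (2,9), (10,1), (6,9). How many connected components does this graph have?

Component: {4, 11}
Component: {2, 6, 7, 9}
Component: {1, 3, 5, 8, 10}

3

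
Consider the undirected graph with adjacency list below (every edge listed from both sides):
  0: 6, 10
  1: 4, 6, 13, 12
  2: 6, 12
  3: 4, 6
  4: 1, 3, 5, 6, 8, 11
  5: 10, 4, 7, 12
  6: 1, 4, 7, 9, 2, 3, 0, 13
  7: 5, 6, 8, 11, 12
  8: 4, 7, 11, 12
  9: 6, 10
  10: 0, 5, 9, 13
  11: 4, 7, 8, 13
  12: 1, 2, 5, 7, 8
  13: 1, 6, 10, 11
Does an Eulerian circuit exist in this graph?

No

Degrees: 0:2, 1:4, 2:2, 3:2, 4:6, 5:4, 6:8, 7:5, 8:4, 9:2, 10:4, 11:4, 12:5, 13:4
Vertices with odd degree: 7, 12. An Eulerian circuit requires all degrees even.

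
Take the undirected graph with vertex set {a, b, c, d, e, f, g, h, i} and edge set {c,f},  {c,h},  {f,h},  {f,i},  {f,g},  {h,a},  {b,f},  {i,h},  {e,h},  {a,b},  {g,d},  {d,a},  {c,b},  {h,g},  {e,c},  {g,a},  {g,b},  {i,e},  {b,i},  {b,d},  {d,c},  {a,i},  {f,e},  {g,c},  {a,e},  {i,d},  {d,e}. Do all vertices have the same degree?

Degrees: a:6, b:6, c:6, d:6, e:6, f:6, g:6, h:6, i:6
Every vertex has degree 6, so the graph is 6-regular.

Yes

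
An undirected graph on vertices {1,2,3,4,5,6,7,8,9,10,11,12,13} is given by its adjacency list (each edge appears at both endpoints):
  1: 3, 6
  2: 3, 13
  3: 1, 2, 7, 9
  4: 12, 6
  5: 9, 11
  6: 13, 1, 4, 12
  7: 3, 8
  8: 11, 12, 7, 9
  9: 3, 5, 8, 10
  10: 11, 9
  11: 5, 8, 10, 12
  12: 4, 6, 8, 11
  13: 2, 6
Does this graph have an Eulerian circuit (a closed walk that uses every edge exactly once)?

Degrees: 1:2, 2:2, 3:4, 4:2, 5:2, 6:4, 7:2, 8:4, 9:4, 10:2, 11:4, 12:4, 13:2
All degrees are even and the non-isolated vertices are connected — an Eulerian circuit exists.

Yes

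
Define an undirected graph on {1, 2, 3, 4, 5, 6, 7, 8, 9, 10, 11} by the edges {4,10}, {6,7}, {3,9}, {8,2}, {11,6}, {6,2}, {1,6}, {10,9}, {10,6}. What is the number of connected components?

Component: {5}
Component: {1, 2, 3, 4, 6, 7, 8, 9, 10, 11}

2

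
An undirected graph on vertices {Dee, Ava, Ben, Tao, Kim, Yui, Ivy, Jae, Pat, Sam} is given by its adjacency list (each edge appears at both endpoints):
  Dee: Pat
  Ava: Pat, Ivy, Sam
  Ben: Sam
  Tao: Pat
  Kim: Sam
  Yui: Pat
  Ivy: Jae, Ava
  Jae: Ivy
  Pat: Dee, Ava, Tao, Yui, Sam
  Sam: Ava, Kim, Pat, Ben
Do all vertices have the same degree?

No

Degrees: Dee:1, Ava:3, Ben:1, Tao:1, Kim:1, Yui:1, Ivy:2, Jae:1, Pat:5, Sam:4
Degrees are not all equal (e.g. deg(Dee)=1 but deg(Pat)=5); not regular.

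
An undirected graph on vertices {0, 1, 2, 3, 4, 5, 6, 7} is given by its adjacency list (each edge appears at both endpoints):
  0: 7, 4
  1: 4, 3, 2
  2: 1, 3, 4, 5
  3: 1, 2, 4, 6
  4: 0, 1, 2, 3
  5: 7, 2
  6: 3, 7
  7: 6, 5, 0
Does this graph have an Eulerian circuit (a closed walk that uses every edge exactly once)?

Degrees: 0:2, 1:3, 2:4, 3:4, 4:4, 5:2, 6:2, 7:3
Vertices with odd degree: 1, 7. An Eulerian circuit requires all degrees even.

No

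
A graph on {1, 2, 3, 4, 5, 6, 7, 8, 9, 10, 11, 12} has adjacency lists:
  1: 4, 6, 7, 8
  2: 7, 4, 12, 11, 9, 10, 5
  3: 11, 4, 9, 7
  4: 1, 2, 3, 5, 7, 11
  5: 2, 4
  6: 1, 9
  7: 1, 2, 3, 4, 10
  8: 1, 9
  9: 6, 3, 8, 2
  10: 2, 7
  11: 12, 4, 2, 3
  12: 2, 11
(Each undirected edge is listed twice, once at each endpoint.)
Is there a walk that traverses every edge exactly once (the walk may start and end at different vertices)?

Yes

Degrees: 1:4, 2:7, 3:4, 4:6, 5:2, 6:2, 7:5, 8:2, 9:4, 10:2, 11:4, 12:2
Odd-degree vertices: 2, 7 (2 total).
With 2 odd-degree vertices and all edges in one connected piece, an Eulerian trail exists (from 2 to 7).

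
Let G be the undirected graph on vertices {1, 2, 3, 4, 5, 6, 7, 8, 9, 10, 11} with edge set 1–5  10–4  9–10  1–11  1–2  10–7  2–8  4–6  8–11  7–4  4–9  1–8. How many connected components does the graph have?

3

Component: {3}
Component: {1, 2, 5, 8, 11}
Component: {4, 6, 7, 9, 10}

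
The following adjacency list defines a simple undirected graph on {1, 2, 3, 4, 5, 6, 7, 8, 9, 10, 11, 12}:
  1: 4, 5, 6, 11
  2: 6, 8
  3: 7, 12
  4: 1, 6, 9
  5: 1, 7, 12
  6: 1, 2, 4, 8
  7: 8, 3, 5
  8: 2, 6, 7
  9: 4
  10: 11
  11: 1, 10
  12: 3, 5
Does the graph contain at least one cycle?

|V| = 12, |E| = 15, number of components = 1.
Since 15 > 12 - 1, a cycle must exist; for instance 1-6-4-1.

Yes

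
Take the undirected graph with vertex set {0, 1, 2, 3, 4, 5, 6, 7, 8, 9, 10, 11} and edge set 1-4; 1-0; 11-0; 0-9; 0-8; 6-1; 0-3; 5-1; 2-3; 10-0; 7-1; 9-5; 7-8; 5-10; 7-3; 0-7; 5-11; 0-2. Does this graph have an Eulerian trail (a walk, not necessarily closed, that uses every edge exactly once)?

Degrees: 0:8, 1:5, 2:2, 3:3, 4:1, 5:4, 6:1, 7:4, 8:2, 9:2, 10:2, 11:2
Odd-degree vertices: 1, 3, 4, 6 (4 total).
An Eulerian trail requires 0 or 2 odd-degree vertices; here there are 4.

No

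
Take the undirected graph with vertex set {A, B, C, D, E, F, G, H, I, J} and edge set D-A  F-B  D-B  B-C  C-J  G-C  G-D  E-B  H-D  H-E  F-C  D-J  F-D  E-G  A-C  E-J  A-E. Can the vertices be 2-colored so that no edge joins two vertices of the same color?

F-B-C-F is an odd cycle (length 3), and a bipartite graph can contain only even cycles.

No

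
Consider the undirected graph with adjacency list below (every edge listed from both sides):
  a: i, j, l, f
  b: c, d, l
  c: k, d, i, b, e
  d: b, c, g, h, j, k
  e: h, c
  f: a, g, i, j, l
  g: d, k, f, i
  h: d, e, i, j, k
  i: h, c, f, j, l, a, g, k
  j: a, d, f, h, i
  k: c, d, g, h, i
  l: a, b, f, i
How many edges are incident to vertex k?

5

Neighbors of k: c, d, g, h, i.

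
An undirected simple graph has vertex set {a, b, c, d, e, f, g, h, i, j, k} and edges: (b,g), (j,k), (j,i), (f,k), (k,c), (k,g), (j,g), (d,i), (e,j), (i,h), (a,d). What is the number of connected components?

1

Component: {a, b, c, d, e, f, g, h, i, j, k}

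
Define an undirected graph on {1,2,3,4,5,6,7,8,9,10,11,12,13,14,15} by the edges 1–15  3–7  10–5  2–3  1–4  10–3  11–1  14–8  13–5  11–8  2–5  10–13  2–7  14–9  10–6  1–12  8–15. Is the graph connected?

Component: {2, 3, 5, 6, 7, 10, 13}
Component: {1, 4, 8, 9, 11, 12, 14, 15}
No edge joins these 2 groups, so the graph is disconnected.

No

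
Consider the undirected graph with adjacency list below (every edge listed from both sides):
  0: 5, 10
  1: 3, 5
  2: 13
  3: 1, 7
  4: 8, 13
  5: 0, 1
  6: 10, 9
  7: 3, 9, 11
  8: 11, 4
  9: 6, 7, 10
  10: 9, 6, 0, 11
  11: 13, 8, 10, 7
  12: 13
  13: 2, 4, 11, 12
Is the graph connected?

A breadth-first search from 0 visits 0, 10, 5, 11, 9, 6, 1, 13, 8, 7, 3, 2, 12, 4 — all 14 vertices — so the graph is connected.

Yes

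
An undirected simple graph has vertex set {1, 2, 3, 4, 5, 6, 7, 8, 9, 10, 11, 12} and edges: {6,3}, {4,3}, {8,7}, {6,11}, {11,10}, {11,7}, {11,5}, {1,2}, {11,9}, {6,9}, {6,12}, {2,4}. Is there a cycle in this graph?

|V| = 12, |E| = 12, number of components = 1.
One cycle is 6-11-9-6.

Yes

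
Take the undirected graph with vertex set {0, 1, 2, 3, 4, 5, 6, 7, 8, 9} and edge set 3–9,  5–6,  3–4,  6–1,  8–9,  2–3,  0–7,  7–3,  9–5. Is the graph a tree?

Yes

|V| = 10, |E| = 9.
Connected and |E| = |V| - 1, which characterizes a tree.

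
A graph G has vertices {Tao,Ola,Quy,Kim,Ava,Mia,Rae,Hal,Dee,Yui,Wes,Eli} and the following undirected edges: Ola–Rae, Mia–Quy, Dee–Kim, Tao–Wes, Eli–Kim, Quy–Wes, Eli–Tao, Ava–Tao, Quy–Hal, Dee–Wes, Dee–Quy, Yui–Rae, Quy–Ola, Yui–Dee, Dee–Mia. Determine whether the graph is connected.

Starting from Tao and exploring outward reaches every vertex (Tao, Wes, Ava, Eli, Dee, Quy, Kim, Yui, Mia, Hal, Ola, Rae); the graph is connected.

Yes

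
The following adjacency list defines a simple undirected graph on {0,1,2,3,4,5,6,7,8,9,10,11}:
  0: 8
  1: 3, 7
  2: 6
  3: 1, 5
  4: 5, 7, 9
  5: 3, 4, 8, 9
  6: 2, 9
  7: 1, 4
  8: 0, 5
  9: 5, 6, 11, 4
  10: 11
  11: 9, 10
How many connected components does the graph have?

Component: {0, 1, 2, 3, 4, 5, 6, 7, 8, 9, 10, 11}

1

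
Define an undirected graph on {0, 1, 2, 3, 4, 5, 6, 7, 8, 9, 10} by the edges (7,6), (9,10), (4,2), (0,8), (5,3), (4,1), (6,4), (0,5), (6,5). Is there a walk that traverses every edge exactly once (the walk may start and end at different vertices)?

No

Degrees: 0:2, 1:1, 2:1, 3:1, 4:3, 5:3, 6:3, 7:1, 8:1, 9:1, 10:1
Odd-degree vertices: 1, 2, 3, 4, 5, 6, 7, 8, 9, 10 (10 total).
An Eulerian trail requires 0 or 2 odd-degree vertices; here there are 10.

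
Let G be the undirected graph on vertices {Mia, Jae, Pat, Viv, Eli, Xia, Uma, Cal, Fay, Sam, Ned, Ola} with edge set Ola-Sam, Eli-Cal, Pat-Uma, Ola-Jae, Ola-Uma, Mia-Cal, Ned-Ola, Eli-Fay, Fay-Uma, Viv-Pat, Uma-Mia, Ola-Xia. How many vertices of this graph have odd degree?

6

Degrees: Mia:2, Jae:1, Pat:2, Viv:1, Eli:2, Xia:1, Uma:4, Cal:2, Fay:2, Sam:1, Ned:1, Ola:5
Odd-degree vertices: Jae, Viv, Xia, Sam, Ned, Ola.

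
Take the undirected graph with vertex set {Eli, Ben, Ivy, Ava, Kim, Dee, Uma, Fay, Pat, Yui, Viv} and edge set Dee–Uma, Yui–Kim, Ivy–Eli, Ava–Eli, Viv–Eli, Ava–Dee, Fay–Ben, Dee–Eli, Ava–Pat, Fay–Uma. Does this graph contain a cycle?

Yes

|V| = 11, |E| = 10, number of components = 2.
Since 10 > 11 - 2, a cycle must exist; for instance Eli-Dee-Ava-Eli.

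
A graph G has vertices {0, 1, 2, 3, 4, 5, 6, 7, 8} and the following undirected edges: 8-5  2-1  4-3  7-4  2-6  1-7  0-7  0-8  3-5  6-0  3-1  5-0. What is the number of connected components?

Component: {0, 1, 2, 3, 4, 5, 6, 7, 8}

1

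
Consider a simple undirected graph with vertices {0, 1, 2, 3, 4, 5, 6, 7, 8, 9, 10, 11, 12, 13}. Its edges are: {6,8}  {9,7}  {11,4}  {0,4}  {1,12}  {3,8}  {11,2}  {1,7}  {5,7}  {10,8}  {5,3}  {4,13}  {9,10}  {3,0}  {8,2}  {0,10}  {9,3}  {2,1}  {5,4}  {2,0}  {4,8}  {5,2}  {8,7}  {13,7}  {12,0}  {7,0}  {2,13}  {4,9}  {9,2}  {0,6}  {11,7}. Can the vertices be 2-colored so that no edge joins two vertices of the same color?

A valid 2-coloring puts {2, 3, 4, 6, 7, 10, 12} on one side and {0, 1, 5, 8, 9, 11, 13} on the other; every edge crosses between the two sides.

Yes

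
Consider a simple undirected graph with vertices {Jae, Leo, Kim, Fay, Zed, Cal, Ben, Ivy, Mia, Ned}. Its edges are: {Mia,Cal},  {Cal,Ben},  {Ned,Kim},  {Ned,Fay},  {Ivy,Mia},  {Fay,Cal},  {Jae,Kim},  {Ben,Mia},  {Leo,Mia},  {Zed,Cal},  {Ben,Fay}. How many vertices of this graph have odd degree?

6

Degrees: Jae:1, Leo:1, Kim:2, Fay:3, Zed:1, Cal:4, Ben:3, Ivy:1, Mia:4, Ned:2
Odd-degree vertices: Jae, Leo, Fay, Zed, Ben, Ivy.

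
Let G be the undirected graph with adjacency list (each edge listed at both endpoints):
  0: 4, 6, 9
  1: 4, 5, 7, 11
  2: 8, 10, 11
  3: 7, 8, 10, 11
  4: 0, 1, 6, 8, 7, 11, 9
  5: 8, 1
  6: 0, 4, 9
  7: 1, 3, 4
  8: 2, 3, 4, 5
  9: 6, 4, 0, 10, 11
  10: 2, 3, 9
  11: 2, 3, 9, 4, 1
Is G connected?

Starting from 0 and exploring outward reaches every vertex (0, 4, 9, 6, 8, 1, 7, 11, 10, 2, 5, 3); the graph is connected.

Yes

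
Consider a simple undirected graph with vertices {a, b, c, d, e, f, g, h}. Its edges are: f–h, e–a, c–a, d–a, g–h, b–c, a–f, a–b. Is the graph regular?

No

Degrees: a:5, b:2, c:2, d:1, e:1, f:2, g:1, h:2
Degrees are not all equal (e.g. deg(d)=1 but deg(a)=5); not regular.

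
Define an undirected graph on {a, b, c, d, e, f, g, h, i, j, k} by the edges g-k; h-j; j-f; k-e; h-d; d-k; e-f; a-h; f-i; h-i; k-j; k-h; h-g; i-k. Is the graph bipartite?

d-h-k-d is an odd cycle (length 3), and a bipartite graph can contain only even cycles.

No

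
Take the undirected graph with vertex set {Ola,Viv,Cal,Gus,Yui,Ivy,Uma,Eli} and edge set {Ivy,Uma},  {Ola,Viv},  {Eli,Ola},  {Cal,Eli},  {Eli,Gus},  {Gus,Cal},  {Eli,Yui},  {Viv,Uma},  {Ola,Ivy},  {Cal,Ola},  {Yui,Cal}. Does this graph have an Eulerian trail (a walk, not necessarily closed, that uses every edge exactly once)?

Degrees: Ola:4, Viv:2, Cal:4, Gus:2, Yui:2, Ivy:2, Uma:2, Eli:4
Odd-degree vertices: none (0 total).
With 0 odd-degree vertices and all edges in one connected piece, an Eulerian trail exists.

Yes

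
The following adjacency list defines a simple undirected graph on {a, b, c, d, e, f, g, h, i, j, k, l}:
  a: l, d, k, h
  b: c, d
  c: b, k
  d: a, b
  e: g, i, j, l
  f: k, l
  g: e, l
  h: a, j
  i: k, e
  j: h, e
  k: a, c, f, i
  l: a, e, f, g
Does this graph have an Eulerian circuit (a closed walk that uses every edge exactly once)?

Yes

Degrees: a:4, b:2, c:2, d:2, e:4, f:2, g:2, h:2, i:2, j:2, k:4, l:4
All degrees are even and the non-isolated vertices are connected — an Eulerian circuit exists.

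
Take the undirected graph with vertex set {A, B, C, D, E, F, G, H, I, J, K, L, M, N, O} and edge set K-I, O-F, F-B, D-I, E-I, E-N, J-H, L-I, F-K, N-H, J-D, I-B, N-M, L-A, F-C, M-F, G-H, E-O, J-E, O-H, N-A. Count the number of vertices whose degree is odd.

6

Degrees: A:2, B:2, C:1, D:2, E:4, F:5, G:1, H:4, I:5, J:3, K:2, L:2, M:2, N:4, O:3
Odd-degree vertices: C, F, G, I, J, O.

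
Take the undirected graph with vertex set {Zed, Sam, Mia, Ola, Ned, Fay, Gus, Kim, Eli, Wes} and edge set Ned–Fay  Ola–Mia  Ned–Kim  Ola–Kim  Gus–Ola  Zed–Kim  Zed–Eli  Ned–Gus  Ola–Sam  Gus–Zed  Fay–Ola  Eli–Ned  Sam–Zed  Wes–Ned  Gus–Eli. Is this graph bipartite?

The cycle Eli-Gus-Ned-Eli has length 3, which is odd, so the graph is not bipartite.

No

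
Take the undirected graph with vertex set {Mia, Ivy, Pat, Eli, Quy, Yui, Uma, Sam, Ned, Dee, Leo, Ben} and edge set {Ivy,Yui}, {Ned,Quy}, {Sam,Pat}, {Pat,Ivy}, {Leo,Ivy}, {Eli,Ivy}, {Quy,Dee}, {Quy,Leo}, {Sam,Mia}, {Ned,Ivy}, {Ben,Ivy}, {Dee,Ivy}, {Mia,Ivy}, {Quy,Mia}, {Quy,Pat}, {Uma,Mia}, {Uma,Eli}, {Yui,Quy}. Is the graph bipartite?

Yes

Color {Ivy, Quy, Uma, Sam} black and {Mia, Pat, Eli, Yui, Ned, Dee, Leo, Ben} white. No edge joins two same-colored vertices, so the graph is bipartite.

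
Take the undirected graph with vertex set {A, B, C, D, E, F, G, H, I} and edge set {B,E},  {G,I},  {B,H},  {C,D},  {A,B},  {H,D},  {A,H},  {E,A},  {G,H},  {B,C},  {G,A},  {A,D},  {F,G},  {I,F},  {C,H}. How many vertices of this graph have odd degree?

4

Degrees: A:5, B:4, C:3, D:3, E:2, F:2, G:4, H:5, I:2
Odd-degree vertices: A, C, D, H.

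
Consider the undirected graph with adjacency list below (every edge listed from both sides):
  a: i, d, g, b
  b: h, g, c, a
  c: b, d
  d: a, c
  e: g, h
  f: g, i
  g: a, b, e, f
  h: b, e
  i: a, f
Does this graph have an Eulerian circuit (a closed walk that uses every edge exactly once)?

Yes

Degrees: a:4, b:4, c:2, d:2, e:2, f:2, g:4, h:2, i:2
Every vertex has even degree and the edges form a single connected piece, so an Eulerian circuit exists.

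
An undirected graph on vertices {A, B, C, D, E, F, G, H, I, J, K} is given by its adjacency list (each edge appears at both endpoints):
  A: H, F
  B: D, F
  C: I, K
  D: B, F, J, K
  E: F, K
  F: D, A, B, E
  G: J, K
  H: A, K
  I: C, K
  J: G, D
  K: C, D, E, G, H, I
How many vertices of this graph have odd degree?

0

Degrees: A:2, B:2, C:2, D:4, E:2, F:4, G:2, H:2, I:2, J:2, K:6
Odd-degree vertices: none.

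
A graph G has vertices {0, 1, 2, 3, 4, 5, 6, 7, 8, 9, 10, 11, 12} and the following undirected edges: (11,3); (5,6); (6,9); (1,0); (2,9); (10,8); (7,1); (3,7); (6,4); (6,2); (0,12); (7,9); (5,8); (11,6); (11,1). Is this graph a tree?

No

|V| = 13, |E| = 15.
Connected but with 15 > 12 edges, so it has a cycle and is not a tree.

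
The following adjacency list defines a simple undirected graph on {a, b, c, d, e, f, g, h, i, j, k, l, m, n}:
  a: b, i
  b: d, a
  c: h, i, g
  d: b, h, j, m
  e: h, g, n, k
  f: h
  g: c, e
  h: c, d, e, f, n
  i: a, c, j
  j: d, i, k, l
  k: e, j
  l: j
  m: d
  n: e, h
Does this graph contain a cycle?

|V| = 14, |E| = 18, number of components = 1.
One cycle is h-n-e-h.

Yes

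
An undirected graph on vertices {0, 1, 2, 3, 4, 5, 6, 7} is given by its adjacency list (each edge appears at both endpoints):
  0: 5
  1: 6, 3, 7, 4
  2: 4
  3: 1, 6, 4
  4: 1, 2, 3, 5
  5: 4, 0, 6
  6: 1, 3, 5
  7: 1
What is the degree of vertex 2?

1

Neighbors of 2: 4.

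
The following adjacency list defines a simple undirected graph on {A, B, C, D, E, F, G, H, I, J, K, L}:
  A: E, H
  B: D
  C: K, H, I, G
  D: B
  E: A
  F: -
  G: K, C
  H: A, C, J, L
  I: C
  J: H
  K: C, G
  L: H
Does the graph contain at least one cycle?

Yes

The graph has 12 vertices, 10 edges, and 3 connected components.
Since 10 > 12 - 3, a cycle must exist; for instance C-K-G-C.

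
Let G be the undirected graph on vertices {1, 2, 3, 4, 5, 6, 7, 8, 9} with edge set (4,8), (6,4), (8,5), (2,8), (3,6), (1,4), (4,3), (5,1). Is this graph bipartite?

No

3-6-4-3 is an odd cycle (length 3), and a bipartite graph can contain only even cycles.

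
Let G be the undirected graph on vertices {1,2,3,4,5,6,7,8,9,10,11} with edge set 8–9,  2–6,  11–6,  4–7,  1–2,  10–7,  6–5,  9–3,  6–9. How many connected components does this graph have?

2

Component: {4, 7, 10}
Component: {1, 2, 3, 5, 6, 8, 9, 11}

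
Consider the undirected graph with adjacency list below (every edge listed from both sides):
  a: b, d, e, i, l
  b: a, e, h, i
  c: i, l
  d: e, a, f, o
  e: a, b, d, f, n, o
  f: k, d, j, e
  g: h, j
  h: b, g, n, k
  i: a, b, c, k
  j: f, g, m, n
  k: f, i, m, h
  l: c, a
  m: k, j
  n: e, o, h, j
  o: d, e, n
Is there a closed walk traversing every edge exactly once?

No

Degrees: a:5, b:4, c:2, d:4, e:6, f:4, g:2, h:4, i:4, j:4, k:4, l:2, m:2, n:4, o:3
Vertices with odd degree: a, o. An Eulerian circuit requires all degrees even.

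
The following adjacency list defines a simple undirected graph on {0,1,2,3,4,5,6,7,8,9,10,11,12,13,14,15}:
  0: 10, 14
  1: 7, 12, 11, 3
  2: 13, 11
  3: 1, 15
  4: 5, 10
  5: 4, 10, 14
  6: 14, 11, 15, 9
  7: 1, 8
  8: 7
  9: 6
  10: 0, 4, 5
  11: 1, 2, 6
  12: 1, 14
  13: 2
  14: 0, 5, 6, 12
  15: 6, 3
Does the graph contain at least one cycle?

Yes

|V| = 16, |E| = 19, number of components = 1.
Since 19 > 16 - 1, a cycle must exist; for instance 6-15-3-1-11-6.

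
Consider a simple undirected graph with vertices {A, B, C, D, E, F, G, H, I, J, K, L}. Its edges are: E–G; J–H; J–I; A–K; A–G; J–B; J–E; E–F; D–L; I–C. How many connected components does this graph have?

Component: {D, L}
Component: {A, B, C, E, F, G, H, I, J, K}

2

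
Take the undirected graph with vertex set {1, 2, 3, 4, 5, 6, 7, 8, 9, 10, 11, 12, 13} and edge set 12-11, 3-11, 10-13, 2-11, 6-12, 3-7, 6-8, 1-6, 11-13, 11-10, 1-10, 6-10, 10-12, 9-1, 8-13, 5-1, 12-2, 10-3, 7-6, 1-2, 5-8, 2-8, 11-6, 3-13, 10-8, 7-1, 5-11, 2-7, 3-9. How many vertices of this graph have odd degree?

Degrees: 1:6, 2:5, 3:5, 4:0, 5:3, 6:6, 7:4, 8:5, 9:2, 10:7, 11:7, 12:4, 13:4
Odd-degree vertices: 2, 3, 5, 8, 10, 11.

6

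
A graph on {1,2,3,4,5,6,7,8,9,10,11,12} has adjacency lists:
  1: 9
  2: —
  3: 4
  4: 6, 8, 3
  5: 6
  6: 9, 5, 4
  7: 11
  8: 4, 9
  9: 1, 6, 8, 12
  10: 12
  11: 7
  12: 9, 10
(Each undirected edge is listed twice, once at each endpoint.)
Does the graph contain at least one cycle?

|V| = 12, |E| = 10, number of components = 3.
One cycle is 9-6-4-8-9.

Yes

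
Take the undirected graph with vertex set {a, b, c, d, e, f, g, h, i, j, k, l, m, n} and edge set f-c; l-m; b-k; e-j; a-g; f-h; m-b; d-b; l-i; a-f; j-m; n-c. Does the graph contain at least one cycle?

No

The graph has 14 vertices, 12 edges, and 2 connected components.
A forest on 14 vertices with 2 components has exactly 12 edges, which matches — so no cycle.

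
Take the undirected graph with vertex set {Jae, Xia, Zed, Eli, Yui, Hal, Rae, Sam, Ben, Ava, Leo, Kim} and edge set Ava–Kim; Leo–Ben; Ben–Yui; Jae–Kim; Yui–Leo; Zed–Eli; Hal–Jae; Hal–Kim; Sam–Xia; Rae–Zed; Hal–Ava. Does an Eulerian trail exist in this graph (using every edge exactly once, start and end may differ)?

No

Degrees: Jae:2, Xia:1, Zed:2, Eli:1, Yui:2, Hal:3, Rae:1, Sam:1, Ben:2, Ava:2, Leo:2, Kim:3
Odd-degree vertices: Xia, Eli, Hal, Rae, Sam, Kim (6 total).
An Eulerian trail requires 0 or 2 odd-degree vertices; here there are 6.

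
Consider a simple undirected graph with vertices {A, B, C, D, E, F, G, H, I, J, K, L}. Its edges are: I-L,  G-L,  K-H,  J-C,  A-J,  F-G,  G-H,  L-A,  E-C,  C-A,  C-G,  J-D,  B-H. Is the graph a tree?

The graph has 12 vertices and 13 edges.
Connected but with 13 > 11 edges, so it has a cycle and is not a tree.

No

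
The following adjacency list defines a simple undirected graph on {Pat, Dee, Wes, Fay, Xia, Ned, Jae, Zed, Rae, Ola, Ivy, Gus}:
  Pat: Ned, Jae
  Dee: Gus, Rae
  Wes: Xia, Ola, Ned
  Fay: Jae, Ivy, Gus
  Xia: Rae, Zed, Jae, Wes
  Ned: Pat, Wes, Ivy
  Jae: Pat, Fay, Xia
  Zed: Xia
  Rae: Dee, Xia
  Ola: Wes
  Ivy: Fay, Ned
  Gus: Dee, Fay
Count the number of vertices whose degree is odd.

6

Degrees: Pat:2, Dee:2, Wes:3, Fay:3, Xia:4, Ned:3, Jae:3, Zed:1, Rae:2, Ola:1, Ivy:2, Gus:2
Odd-degree vertices: Wes, Fay, Ned, Jae, Zed, Ola.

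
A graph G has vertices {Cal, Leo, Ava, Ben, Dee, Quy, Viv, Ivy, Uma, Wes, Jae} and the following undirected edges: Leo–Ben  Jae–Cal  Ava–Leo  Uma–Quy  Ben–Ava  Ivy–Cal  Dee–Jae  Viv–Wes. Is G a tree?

No

|V| = 11, |E| = 8.
It splits into 4 components, so it cannot be a tree.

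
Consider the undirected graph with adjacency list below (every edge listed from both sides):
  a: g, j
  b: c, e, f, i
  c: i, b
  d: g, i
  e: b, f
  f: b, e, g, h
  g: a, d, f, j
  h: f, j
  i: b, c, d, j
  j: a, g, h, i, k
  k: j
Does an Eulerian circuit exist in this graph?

No

Degrees: a:2, b:4, c:2, d:2, e:2, f:4, g:4, h:2, i:4, j:5, k:1
Vertices with odd degree: j, k. An Eulerian circuit requires all degrees even.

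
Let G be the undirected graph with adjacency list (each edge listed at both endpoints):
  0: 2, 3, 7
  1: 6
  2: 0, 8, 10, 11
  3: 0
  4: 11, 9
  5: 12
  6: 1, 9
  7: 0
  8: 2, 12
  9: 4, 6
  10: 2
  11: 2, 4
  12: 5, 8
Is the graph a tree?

|V| = 13, |E| = 12.
Connected and |E| = |V| - 1, which characterizes a tree.

Yes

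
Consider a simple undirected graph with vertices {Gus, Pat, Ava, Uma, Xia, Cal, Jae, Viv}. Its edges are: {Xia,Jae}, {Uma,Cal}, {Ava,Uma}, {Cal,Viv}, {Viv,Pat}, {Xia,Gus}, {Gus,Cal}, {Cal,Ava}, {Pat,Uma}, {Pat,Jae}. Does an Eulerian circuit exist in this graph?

Degrees: Gus:2, Pat:3, Ava:2, Uma:3, Xia:2, Cal:4, Jae:2, Viv:2
Vertices with odd degree: Pat, Uma. An Eulerian circuit requires all degrees even.

No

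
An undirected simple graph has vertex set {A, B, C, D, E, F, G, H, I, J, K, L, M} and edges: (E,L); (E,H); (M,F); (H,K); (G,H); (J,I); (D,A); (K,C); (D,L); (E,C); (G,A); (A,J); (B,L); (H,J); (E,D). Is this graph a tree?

No

|V| = 13, |E| = 15.
It splits into 2 components, so it cannot be a tree.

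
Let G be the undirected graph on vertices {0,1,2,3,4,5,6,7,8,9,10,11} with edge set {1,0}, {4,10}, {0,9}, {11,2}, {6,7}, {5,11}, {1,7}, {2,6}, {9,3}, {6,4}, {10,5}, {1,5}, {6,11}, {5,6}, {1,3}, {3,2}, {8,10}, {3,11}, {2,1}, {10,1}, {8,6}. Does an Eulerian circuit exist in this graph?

Yes

Degrees: 0:2, 1:6, 2:4, 3:4, 4:2, 5:4, 6:6, 7:2, 8:2, 9:2, 10:4, 11:4
All degrees are even and the non-isolated vertices are connected — an Eulerian circuit exists.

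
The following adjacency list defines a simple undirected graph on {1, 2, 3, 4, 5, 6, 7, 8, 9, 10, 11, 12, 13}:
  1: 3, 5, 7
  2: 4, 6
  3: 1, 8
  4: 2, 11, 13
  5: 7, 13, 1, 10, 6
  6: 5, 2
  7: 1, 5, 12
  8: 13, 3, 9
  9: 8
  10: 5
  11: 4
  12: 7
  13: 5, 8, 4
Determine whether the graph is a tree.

The graph has 13 vertices and 15 edges.
A tree on 13 vertices has exactly 12 edges; this graph has 15, so it contains a cycle and is not a tree.

No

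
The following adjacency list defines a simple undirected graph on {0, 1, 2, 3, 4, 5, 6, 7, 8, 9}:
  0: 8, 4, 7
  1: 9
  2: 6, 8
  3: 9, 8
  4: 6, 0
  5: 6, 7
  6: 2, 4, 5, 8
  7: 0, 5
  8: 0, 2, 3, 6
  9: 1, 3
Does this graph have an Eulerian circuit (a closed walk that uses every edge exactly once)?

Degrees: 0:3, 1:1, 2:2, 3:2, 4:2, 5:2, 6:4, 7:2, 8:4, 9:2
Vertices with odd degree: 0, 1. An Eulerian circuit requires all degrees even.

No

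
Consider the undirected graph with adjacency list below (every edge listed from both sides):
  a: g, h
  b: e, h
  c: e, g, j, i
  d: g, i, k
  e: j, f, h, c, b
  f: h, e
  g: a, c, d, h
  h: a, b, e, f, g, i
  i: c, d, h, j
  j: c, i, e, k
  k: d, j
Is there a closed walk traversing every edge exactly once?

No

Degrees: a:2, b:2, c:4, d:3, e:5, f:2, g:4, h:6, i:4, j:4, k:2
Vertices with odd degree: d, e. An Eulerian circuit requires all degrees even.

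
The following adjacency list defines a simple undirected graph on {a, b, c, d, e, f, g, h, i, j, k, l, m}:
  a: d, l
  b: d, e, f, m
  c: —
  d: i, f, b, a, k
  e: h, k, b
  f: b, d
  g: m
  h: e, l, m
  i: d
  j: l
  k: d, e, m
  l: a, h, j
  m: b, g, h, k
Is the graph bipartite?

The cycle b-f-d-b has length 3, which is odd, so the graph is not bipartite.

No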